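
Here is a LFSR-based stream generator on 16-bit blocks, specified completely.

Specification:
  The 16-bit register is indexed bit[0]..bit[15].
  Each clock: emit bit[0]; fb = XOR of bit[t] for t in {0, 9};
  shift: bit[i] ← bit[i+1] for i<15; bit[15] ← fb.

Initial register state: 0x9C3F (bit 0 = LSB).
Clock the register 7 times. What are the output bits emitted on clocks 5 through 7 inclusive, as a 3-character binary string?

110

reg_0 = 0x9C3F
clock 1: out=1, reg = 0xCE1F
clock 2: out=1, reg = 0x670F
clock 3: out=1, reg = 0x3387
clock 4: out=1, reg = 0x19C3
clock 5: out=1, reg = 0x8CE1
clock 6: out=1, reg = 0xC670
clock 7: out=0, reg = 0xE338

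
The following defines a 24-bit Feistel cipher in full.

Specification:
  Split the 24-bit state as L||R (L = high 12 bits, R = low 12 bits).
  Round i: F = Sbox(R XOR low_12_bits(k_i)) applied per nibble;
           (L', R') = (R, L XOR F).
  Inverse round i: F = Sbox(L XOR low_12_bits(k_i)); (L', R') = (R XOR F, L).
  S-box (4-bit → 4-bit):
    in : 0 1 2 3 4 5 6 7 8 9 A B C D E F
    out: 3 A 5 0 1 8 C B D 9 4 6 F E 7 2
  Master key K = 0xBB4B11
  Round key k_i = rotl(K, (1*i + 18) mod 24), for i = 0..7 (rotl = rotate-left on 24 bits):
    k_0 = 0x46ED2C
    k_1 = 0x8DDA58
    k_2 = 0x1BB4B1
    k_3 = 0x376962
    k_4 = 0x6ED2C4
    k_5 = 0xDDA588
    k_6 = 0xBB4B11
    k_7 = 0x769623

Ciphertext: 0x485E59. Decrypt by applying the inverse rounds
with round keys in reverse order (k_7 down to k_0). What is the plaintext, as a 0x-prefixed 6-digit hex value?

s_0 = ciphertext = 0x485E59
s_1 = InvRound(s_0, k_7) = 0xB15485
s_2 = InvRound(s_1, k_6) = 0x7B4B15
s_3 = InvRound(s_2, k_5) = 0xE1A7B4
s_4 = InvRound(s_3, k_4) = 0x853E1A
s_5 = InvRound(s_4, k_3) = 0x410853
s_6 = InvRound(s_5, k_2) = 0xB19410
s_7 = InvRound(s_6, k_1) = 0xE0AB19
s_8 = InvRound(s_7, k_0) = 0xB45E0A

0xB45E0A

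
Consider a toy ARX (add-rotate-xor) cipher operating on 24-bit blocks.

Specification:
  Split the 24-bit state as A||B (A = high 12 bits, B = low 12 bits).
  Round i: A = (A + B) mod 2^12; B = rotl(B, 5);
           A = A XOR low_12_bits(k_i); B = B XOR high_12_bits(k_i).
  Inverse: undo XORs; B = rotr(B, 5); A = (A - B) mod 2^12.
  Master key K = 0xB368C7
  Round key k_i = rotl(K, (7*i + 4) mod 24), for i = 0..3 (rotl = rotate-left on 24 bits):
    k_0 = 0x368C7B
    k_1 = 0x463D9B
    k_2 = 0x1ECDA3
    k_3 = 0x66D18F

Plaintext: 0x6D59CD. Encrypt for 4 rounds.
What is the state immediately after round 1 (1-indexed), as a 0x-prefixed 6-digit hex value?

0xCD9ADB

s_0 = plaintext = 0x6D59CD
s_1 = Round(s_0, k_0) = 0xCD9ADB
s_2 = Round(s_1, k_1) = 0xA2FF16
s_3 = Round(s_2, k_2) = 0x4E6332
s_4 = Round(s_3, k_3) = 0x99702B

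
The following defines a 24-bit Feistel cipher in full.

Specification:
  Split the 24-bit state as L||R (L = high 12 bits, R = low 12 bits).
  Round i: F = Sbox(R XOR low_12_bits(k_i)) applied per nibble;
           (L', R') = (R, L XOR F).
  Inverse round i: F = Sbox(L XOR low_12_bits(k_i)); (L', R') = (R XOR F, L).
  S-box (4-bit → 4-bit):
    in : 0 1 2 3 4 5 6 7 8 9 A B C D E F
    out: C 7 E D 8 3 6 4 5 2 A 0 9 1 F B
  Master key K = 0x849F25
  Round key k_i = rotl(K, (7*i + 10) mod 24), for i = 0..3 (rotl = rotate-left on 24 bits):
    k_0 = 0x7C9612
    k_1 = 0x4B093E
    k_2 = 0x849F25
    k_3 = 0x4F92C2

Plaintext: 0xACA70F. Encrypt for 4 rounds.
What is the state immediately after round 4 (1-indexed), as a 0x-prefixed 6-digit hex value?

0x1F928C

s_0 = plaintext = 0xACA70F
s_1 = Round(s_0, k_0) = 0x70FDBB
s_2 = Round(s_1, k_1) = 0xDBBF5C
s_3 = Round(s_2, k_2) = 0xF5C1F9
s_4 = Round(s_3, k_3) = 0x1F928C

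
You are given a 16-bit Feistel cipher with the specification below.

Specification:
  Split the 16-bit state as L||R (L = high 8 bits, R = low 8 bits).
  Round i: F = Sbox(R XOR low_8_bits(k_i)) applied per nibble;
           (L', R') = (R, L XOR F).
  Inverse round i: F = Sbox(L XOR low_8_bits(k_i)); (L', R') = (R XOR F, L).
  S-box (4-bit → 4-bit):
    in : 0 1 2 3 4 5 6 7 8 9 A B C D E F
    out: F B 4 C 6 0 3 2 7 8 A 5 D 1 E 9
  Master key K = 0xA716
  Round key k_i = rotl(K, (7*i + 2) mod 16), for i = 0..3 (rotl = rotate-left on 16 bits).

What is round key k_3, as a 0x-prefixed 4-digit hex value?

K = 0xA716
k_0 = rotl(K, (7*0+2) mod 16) = rotl(K, 2) = 0x9C5A
k_1 = rotl(K, (7*1+2) mod 16) = rotl(K, 9) = 0x2D4E
k_2 = rotl(K, (7*2+2) mod 16) = rotl(K, 0) = 0xA716
k_3 = rotl(K, (7*3+2) mod 16) = rotl(K, 7) = 0x8B53

0x8B53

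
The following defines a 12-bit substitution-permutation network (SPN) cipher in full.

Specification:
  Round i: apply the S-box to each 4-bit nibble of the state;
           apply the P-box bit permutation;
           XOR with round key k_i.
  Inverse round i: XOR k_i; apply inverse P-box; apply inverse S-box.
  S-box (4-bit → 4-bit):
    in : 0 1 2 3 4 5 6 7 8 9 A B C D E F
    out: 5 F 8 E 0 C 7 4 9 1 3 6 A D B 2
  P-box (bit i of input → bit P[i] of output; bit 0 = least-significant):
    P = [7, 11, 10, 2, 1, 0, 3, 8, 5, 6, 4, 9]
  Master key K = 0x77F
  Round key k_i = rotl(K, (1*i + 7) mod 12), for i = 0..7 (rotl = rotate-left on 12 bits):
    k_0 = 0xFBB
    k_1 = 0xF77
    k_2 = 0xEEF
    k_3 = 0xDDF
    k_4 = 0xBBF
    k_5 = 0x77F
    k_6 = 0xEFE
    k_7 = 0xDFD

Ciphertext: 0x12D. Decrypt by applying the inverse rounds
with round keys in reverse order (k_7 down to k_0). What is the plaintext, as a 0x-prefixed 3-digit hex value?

0xA1E

s_0 = ciphertext = 0x12D
s_1 = InvRound(s_0, k_7) = 0xB46
s_2 = InvRound(s_1, k_6) = 0x050
s_3 = InvRound(s_2, k_5) = 0x815
s_4 = InvRound(s_3, k_4) = 0x8D9
s_5 = InvRound(s_4, k_3) = 0x485
s_6 = InvRound(s_5, k_2) = 0xE0F
s_7 = InvRound(s_6, k_1) = 0x654
s_8 = InvRound(s_7, k_0) = 0xA1E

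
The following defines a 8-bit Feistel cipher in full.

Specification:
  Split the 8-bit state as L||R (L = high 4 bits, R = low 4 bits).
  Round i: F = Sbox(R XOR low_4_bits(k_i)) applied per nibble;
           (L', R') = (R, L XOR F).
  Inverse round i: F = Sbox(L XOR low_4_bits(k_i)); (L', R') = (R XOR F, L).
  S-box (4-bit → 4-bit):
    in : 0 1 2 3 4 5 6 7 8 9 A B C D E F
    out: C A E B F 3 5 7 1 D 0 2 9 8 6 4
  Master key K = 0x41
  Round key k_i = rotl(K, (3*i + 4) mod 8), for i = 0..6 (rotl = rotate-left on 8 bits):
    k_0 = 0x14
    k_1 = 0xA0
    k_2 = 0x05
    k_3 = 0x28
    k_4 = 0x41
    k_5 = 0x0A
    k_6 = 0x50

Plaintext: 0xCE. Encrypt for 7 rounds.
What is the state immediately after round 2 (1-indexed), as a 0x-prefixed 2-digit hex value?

s_0 = plaintext = 0xCE
s_1 = Round(s_0, k_0) = 0xEC
s_2 = Round(s_1, k_1) = 0xC7
s_3 = Round(s_2, k_2) = 0x72
s_4 = Round(s_3, k_3) = 0x27
s_5 = Round(s_4, k_4) = 0x77
s_6 = Round(s_5, k_5) = 0x7F
s_7 = Round(s_6, k_6) = 0xF3

0xC7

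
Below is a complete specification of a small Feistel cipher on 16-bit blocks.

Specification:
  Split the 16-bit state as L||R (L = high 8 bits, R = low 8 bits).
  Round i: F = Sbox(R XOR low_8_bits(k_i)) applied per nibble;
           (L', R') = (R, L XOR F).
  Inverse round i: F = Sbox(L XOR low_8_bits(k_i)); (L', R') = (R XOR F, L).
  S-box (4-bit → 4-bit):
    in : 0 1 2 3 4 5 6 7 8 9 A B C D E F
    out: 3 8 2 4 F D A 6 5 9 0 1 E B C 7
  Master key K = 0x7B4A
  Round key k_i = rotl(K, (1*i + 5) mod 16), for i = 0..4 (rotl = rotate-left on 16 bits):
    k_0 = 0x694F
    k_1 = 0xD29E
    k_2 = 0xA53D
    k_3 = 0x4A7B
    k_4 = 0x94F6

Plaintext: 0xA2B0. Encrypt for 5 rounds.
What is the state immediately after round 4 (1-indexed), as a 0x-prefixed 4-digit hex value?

s_0 = plaintext = 0xA2B0
s_1 = Round(s_0, k_0) = 0xB0D5
s_2 = Round(s_1, k_1) = 0xD541
s_3 = Round(s_2, k_2) = 0x41BB
s_4 = Round(s_3, k_3) = 0xBBA2
s_5 = Round(s_4, k_4) = 0xA264

0xBBA2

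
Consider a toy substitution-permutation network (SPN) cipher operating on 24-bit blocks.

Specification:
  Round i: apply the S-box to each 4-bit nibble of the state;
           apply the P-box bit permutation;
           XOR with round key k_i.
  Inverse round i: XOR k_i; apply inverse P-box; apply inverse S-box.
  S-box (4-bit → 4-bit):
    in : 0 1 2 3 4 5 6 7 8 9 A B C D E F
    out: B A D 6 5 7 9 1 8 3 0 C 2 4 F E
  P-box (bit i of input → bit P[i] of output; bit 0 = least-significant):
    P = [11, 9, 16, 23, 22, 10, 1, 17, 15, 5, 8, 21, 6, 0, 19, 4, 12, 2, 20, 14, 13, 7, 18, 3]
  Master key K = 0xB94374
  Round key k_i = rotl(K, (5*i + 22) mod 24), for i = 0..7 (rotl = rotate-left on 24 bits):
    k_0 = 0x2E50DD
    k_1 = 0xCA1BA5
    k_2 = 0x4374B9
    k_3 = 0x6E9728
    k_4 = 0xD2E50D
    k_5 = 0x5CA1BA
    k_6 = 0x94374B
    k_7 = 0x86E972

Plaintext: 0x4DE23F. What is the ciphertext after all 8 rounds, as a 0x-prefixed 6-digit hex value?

0xF89591

s_0 = plaintext = 0x4DE23F
s_1 = Round(s_0, k_0) = 0x93F78E
s_2 = Round(s_1, k_1) = 0x51B130
s_3 = Round(s_2, k_2) = 0xEF1A0F
s_4 = Round(s_3, k_3) = 0xB9F1B5
s_5 = Round(s_4, k_4) = 0xFDFF32
s_6 = Round(s_5, k_5) = 0xE1AC01
s_7 = Round(s_6, k_6) = 0x5251E7
s_8 = Round(s_7, k_7) = 0xF89591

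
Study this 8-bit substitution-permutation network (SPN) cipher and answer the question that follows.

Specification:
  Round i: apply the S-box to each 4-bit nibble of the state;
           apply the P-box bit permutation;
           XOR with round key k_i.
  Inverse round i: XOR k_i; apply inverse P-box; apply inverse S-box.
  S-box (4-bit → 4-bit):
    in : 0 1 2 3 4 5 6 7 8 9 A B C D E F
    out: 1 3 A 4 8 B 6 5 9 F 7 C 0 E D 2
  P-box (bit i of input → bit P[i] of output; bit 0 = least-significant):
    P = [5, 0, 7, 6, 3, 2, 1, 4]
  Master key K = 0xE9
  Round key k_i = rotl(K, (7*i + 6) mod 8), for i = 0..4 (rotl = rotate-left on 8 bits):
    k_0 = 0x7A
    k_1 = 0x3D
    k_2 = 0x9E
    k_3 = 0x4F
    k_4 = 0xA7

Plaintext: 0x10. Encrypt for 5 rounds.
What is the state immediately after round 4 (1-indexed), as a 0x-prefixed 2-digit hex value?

0x7D

s_0 = plaintext = 0x10
s_1 = Round(s_0, k_0) = 0x56
s_2 = Round(s_1, k_1) = 0xA0
s_3 = Round(s_2, k_2) = 0xB0
s_4 = Round(s_3, k_3) = 0x7D
s_5 = Round(s_4, k_4) = 0x6C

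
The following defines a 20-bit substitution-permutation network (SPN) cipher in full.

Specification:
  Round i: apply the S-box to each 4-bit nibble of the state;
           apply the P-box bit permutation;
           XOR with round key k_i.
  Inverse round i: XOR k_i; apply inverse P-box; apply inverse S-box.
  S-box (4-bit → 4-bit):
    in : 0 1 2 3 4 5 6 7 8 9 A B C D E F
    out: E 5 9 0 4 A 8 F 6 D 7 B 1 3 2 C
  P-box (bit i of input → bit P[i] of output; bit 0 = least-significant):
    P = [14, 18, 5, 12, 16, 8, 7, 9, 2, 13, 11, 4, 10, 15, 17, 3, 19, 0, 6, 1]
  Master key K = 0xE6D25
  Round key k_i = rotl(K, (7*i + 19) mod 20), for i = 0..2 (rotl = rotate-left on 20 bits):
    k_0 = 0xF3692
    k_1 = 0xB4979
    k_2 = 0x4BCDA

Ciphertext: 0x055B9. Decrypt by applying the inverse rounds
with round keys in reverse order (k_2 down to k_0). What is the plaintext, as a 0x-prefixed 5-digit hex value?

s_0 = ciphertext = 0x055B9
s_1 = InvRound(s_0, k_2) = 0x0E8EA
s_2 = InvRound(s_1, k_1) = 0xB85A3
s_3 = InvRound(s_2, k_0) = 0xEE550

0xEE550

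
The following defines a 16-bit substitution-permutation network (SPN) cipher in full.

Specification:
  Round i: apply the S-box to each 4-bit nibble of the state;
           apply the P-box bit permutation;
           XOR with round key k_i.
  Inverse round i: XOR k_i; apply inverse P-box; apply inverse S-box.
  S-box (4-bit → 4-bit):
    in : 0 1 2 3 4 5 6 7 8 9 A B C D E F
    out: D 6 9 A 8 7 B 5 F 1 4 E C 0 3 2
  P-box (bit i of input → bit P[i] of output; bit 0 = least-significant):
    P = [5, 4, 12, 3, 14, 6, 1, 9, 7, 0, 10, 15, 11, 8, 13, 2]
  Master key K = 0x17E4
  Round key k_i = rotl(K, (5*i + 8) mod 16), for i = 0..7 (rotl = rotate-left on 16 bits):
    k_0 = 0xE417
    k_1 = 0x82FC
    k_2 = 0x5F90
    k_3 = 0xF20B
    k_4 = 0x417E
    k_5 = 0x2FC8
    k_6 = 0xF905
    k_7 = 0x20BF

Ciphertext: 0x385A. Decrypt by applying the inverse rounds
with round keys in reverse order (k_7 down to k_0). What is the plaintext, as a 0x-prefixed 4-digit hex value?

s_0 = ciphertext = 0x385A
s_1 = InvRound(s_0, k_7) = 0x2EF7
s_2 = InvRound(s_1, k_6) = 0xF085
s_3 = InvRound(s_2, k_5) = 0x6B6C
s_4 = InvRound(s_3, k_4) = 0x7DCF
s_5 = InvRound(s_4, k_3) = 0x603D
s_6 = InvRound(s_5, k_2) = 0x8540
s_7 = InvRound(s_6, k_1) = 0x3746
s_8 = InvRound(s_7, k_0) = 0xF361

0xF361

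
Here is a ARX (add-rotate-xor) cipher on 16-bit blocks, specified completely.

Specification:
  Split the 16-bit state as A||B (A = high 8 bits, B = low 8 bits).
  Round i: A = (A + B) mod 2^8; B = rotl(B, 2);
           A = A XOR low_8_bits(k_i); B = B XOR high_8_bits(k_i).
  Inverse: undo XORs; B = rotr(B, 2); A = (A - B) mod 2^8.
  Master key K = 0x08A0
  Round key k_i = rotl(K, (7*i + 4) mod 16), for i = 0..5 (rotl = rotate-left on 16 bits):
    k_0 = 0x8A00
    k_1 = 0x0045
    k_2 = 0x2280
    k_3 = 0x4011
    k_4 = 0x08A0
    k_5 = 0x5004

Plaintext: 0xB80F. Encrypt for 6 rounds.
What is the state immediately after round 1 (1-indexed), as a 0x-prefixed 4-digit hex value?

s_0 = plaintext = 0xB80F
s_1 = Round(s_0, k_0) = 0xC7B6
s_2 = Round(s_1, k_1) = 0x38DA
s_3 = Round(s_2, k_2) = 0x9249
s_4 = Round(s_3, k_3) = 0xCA65
s_5 = Round(s_4, k_4) = 0x8F9D
s_6 = Round(s_5, k_5) = 0x2826

0xC7B6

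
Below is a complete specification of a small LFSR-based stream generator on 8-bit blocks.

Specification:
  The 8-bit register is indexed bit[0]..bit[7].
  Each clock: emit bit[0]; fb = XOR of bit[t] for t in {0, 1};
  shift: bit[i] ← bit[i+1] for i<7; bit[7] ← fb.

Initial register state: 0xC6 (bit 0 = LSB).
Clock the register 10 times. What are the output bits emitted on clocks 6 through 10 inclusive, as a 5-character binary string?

01110

reg_0 = 0xC6
clock 1: out=0, reg = 0xE3
clock 2: out=1, reg = 0x71
clock 3: out=1, reg = 0xB8
clock 4: out=0, reg = 0x5C
clock 5: out=0, reg = 0x2E
clock 6: out=0, reg = 0x97
clock 7: out=1, reg = 0x4B
clock 8: out=1, reg = 0x25
clock 9: out=1, reg = 0x92
clock 10: out=0, reg = 0xC9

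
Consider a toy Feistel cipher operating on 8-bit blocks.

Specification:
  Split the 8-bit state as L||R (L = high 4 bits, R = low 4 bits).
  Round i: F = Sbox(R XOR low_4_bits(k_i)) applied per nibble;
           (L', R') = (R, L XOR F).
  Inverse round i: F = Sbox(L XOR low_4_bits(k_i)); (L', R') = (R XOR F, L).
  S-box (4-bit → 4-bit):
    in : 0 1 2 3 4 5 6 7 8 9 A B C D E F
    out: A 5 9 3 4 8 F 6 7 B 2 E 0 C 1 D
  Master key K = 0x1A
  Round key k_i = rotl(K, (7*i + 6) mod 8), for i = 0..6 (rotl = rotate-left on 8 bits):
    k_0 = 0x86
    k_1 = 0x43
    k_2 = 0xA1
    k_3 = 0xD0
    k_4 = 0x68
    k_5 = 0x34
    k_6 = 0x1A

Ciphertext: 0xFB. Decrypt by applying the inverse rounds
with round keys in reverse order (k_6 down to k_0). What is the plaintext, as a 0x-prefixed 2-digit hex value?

s_0 = ciphertext = 0xFB
s_1 = InvRound(s_0, k_6) = 0x3F
s_2 = InvRound(s_1, k_5) = 0x93
s_3 = InvRound(s_2, k_4) = 0x69
s_4 = InvRound(s_3, k_3) = 0x66
s_5 = InvRound(s_4, k_2) = 0x06
s_6 = InvRound(s_5, k_1) = 0x50
s_7 = InvRound(s_6, k_0) = 0x35

0x35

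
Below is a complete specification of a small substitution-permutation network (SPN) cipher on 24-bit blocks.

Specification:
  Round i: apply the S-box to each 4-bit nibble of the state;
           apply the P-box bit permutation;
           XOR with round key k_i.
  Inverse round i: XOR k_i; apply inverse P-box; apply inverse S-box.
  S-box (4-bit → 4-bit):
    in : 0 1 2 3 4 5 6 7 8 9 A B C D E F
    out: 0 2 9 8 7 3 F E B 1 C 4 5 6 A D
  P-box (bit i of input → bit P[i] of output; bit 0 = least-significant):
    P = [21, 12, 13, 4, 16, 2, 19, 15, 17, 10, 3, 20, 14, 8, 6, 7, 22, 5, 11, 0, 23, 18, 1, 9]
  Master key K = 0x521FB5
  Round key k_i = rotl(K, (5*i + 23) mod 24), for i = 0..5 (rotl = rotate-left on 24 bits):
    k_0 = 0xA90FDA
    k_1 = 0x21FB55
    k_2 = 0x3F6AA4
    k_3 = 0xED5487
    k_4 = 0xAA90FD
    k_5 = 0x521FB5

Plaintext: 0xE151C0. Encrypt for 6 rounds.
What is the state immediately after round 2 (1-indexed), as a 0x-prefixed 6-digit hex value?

0x7A1427

s_0 = plaintext = 0xE151C0
s_1 = Round(s_0, k_0) = 0xA448FA
s_2 = Round(s_1, k_1) = 0x7A1427
s_3 = Round(s_2, k_2) = 0x38D5BF
s_4 = Round(s_3, k_3) = 0x8773F6
s_5 = Round(s_4, k_4) = 0x172B0C
s_6 = Round(s_5, k_5) = 0x76771C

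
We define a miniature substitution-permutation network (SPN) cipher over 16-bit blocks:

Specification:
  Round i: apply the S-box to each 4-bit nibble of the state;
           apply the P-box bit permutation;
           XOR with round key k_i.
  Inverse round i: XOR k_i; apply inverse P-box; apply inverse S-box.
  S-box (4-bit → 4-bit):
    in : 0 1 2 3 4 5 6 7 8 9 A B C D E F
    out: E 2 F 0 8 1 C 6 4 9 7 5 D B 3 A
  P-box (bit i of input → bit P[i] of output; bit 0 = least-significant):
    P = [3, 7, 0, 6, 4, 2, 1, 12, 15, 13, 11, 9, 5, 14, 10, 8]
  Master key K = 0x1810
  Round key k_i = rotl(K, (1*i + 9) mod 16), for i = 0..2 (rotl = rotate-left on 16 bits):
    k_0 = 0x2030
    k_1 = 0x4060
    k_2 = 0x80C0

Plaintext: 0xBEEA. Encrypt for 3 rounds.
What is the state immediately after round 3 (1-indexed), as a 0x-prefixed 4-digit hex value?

s_0 = plaintext = 0xBEEA
s_1 = Round(s_0, k_0) = 0x848D
s_2 = Round(s_1, k_1) = 0x46AA
s_3 = Round(s_2, k_2) = 0x8B5F

0x8B5F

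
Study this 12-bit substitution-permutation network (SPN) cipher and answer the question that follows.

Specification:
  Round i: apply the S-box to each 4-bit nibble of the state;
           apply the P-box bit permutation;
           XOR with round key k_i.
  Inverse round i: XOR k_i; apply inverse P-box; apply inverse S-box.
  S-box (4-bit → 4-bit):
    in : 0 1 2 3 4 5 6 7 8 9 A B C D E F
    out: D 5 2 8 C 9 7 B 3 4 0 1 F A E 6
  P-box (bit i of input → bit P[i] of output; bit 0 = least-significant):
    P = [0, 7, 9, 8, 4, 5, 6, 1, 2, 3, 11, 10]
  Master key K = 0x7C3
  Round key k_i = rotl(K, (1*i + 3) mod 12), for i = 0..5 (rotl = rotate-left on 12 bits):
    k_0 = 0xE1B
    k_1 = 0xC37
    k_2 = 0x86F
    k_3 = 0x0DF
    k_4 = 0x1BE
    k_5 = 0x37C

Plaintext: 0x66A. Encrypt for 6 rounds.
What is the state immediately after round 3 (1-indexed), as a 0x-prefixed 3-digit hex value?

s_0 = plaintext = 0x66A
s_1 = Round(s_0, k_0) = 0x667
s_2 = Round(s_1, k_1) = 0x5CA
s_3 = Round(s_2, k_2) = 0xC19
s_4 = Round(s_3, k_3) = 0xE83
s_5 = Round(s_4, k_4) = 0xC86
s_6 = Round(s_5, k_5) = 0xDC1

0xC19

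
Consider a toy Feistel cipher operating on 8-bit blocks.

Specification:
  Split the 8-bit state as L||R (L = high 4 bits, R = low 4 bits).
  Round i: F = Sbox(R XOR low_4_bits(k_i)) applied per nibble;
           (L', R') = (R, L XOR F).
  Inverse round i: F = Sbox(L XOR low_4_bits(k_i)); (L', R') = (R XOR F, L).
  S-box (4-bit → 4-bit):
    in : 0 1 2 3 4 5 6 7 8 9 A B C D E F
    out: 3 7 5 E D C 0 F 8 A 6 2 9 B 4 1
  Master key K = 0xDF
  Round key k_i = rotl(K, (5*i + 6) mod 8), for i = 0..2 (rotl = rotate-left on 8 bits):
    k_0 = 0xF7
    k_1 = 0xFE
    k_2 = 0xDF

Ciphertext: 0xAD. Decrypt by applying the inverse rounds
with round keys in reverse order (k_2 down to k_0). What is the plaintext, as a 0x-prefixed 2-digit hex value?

s_0 = ciphertext = 0xAD
s_1 = InvRound(s_0, k_2) = 0x1A
s_2 = InvRound(s_1, k_1) = 0xB1
s_3 = InvRound(s_2, k_0) = 0x8B

0x8B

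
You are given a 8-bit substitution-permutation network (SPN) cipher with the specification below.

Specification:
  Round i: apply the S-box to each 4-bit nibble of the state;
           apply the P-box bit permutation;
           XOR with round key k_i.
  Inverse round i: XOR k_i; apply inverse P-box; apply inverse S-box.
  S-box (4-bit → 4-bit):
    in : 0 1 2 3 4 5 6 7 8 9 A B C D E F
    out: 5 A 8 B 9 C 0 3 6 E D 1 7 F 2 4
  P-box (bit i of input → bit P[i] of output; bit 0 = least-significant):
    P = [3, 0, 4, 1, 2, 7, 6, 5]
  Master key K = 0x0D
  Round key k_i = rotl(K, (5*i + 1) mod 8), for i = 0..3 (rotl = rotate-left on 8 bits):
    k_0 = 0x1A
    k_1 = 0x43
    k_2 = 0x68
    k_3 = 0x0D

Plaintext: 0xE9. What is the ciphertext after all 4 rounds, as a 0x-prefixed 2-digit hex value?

s_0 = plaintext = 0xE9
s_1 = Round(s_0, k_0) = 0x89
s_2 = Round(s_1, k_1) = 0x90
s_3 = Round(s_2, k_2) = 0x90
s_4 = Round(s_3, k_3) = 0xF5

0xF5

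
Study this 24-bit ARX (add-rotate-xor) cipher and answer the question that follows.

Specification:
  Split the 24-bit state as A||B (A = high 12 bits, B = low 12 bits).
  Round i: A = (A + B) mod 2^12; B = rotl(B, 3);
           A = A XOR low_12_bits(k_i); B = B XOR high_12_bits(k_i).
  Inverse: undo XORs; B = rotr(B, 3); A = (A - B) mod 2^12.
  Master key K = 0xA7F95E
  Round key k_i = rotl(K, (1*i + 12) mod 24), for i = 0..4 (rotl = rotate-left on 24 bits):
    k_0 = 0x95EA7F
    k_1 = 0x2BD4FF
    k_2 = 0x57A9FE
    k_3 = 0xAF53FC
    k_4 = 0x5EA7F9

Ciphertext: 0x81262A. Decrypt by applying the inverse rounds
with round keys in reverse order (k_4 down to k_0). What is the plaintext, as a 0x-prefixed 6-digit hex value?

0x5EC33E

s_0 = ciphertext = 0x81262A
s_1 = InvRound(s_0, k_4) = 0xF73078
s_2 = InvRound(s_1, k_3) = 0x13EB51
s_3 = InvRound(s_2, k_2) = 0x0FB7C5
s_4 = InvRound(s_3, k_1) = 0x3550AF
s_5 = InvRound(s_4, k_0) = 0x5EC33E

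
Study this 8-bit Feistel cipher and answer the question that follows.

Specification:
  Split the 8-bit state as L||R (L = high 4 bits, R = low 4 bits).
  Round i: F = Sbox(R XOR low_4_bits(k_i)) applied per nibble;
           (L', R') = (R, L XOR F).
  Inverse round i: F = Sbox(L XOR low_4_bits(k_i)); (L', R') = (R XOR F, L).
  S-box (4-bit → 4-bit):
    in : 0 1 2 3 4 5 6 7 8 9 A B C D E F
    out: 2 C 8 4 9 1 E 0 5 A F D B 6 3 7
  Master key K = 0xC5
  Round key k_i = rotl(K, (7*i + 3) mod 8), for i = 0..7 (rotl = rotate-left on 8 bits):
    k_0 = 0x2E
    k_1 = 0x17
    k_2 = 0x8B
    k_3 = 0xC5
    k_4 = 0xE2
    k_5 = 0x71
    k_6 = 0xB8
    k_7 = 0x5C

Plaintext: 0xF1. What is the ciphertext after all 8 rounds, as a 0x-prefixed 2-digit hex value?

s_0 = plaintext = 0xF1
s_1 = Round(s_0, k_0) = 0x18
s_2 = Round(s_1, k_1) = 0x86
s_3 = Round(s_2, k_2) = 0x6E
s_4 = Round(s_3, k_3) = 0xEB
s_5 = Round(s_4, k_4) = 0xB4
s_6 = Round(s_5, k_5) = 0x4A
s_7 = Round(s_6, k_6) = 0xAC
s_8 = Round(s_7, k_7) = 0xC8

0xC8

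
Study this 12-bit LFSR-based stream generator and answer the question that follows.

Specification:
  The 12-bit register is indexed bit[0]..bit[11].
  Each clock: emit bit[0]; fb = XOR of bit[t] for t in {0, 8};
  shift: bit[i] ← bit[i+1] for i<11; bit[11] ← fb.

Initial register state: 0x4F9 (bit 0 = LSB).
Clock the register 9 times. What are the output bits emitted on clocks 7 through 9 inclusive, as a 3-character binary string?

reg_0 = 0x4F9
clock 1: out=1, reg = 0xA7C
clock 2: out=0, reg = 0x53E
clock 3: out=0, reg = 0xA9F
clock 4: out=1, reg = 0xD4F
clock 5: out=1, reg = 0x6A7
clock 6: out=1, reg = 0xB53
clock 7: out=1, reg = 0x5A9
clock 8: out=1, reg = 0x2D4
clock 9: out=0, reg = 0x16A

110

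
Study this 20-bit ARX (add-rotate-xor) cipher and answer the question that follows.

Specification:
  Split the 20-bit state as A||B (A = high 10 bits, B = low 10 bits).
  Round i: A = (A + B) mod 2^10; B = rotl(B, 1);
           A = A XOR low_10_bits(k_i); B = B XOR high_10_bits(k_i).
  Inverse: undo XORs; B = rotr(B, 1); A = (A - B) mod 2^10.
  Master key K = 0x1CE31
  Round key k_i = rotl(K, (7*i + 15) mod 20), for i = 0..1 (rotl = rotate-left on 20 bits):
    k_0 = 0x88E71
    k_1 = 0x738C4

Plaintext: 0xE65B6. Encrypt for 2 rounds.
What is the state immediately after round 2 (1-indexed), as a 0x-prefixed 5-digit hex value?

s_0 = plaintext = 0xE65B6
s_1 = Round(s_0, k_0) = 0xCF94F
s_2 = Round(s_1, k_1) = 0x12750

0x12750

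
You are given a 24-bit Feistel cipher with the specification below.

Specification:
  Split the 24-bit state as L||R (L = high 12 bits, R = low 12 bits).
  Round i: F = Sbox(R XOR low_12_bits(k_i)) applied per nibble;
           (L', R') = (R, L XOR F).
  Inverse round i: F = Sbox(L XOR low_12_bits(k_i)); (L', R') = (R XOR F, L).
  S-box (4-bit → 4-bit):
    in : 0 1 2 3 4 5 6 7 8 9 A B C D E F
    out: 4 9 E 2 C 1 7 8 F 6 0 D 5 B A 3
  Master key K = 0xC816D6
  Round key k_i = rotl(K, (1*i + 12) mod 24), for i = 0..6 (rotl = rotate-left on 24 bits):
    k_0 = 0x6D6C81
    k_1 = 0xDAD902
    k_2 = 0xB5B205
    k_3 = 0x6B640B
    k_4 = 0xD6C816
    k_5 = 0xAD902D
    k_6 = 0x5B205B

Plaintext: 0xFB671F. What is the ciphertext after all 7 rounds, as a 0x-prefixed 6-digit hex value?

s_0 = plaintext = 0xFB671F
s_1 = Round(s_0, k_0) = 0x71F2DC
s_2 = Round(s_1, k_1) = 0x2DCAA5
s_3 = Round(s_2, k_2) = 0xAA5DD8
s_4 = Round(s_3, k_3) = 0xDD8C17
s_5 = Round(s_4, k_4) = 0xC17191
s_6 = Round(s_5, k_5) = 0x1915C2
s_7 = Round(s_6, k_6) = 0x5C20F7

0x5C20F7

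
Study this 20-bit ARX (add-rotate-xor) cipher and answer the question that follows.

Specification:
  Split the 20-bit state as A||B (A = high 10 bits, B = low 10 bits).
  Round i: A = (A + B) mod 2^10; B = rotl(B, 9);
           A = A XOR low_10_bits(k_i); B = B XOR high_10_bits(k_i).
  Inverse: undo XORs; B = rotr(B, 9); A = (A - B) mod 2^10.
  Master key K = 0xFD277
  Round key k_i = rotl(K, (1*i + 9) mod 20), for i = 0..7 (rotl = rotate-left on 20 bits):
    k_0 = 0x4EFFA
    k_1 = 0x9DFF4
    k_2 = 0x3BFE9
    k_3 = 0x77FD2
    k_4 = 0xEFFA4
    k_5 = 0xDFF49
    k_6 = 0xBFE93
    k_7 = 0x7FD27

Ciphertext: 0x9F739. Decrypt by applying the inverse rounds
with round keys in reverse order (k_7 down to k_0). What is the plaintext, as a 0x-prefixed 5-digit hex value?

s_0 = ciphertext = 0x9F739
s_1 = InvRound(s_0, k_7) = 0x7358D
s_2 = InvRound(s_1, k_6) = 0x1E6E5
s_3 = InvRound(s_2, k_5) = 0xFF334
s_4 = InvRound(s_3, k_4) = 0xD0916
s_5 = InvRound(s_4, k_3) = 0xBF992
s_6 = InvRound(s_5, k_2) = 0x876FA
s_7 = InvRound(s_6, k_1) = 0x33D1A
s_8 = InvRound(s_7, k_0) = 0xBCC42

0xBCC42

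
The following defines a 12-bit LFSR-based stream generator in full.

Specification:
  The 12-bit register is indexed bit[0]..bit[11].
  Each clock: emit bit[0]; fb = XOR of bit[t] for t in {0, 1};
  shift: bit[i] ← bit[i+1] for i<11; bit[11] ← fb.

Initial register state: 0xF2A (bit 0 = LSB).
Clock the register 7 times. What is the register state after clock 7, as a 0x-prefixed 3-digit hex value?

reg_0 = 0xF2A
clock 1: out=0, reg = 0xF95
clock 2: out=1, reg = 0xFCA
clock 3: out=0, reg = 0xFE5
clock 4: out=1, reg = 0xFF2
clock 5: out=0, reg = 0xFF9
clock 6: out=1, reg = 0xFFC
clock 7: out=0, reg = 0x7FE

0x7FE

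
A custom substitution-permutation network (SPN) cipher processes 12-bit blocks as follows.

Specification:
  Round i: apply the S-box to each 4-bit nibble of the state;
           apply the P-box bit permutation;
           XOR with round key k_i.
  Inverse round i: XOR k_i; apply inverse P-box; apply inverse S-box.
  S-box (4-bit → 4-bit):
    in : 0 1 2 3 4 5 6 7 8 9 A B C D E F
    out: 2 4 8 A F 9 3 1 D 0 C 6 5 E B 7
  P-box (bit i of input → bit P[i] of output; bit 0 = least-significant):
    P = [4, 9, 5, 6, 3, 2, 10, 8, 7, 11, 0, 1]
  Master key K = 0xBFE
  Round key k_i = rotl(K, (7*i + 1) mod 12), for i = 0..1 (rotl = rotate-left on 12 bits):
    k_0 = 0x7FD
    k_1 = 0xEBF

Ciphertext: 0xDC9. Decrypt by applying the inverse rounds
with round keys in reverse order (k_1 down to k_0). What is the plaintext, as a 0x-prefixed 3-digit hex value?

s_0 = ciphertext = 0xDC9
s_1 = InvRound(s_0, k_1) = 0x234
s_2 = InvRound(s_1, k_0) = 0xC82

0xC82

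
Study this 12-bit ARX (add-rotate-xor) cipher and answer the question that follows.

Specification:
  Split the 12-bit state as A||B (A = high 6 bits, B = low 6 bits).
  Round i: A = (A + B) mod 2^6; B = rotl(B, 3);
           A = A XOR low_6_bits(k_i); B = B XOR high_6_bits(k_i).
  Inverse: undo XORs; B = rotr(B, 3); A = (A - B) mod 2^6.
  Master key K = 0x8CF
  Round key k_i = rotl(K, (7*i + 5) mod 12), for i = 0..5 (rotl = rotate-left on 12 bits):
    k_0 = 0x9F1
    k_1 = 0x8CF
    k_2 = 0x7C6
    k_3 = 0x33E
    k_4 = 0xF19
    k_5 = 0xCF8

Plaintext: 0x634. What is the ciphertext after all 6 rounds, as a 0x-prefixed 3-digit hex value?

0xF88

s_0 = plaintext = 0x634
s_1 = Round(s_0, k_0) = 0xF41
s_2 = Round(s_1, k_1) = 0xC6B
s_3 = Round(s_2, k_2) = 0x682
s_4 = Round(s_3, k_3) = 0x89C
s_5 = Round(s_4, k_4) = 0x9DF
s_6 = Round(s_5, k_5) = 0xF88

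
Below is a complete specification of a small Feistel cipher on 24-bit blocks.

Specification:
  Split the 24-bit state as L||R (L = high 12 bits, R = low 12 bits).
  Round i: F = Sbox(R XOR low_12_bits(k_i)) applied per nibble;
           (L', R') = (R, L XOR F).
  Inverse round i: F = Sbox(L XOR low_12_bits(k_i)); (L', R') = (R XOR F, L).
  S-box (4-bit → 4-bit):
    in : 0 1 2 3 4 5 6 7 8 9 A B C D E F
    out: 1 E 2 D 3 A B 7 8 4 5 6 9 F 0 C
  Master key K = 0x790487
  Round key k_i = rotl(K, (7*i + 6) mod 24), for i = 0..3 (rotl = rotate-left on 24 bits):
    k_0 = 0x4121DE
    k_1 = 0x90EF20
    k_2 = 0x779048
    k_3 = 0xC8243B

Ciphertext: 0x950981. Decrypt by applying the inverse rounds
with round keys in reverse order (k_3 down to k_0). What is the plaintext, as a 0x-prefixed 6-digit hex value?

s_0 = ciphertext = 0x950981
s_1 = InvRound(s_0, k_3) = 0x637950
s_2 = InvRound(s_1, k_2) = 0x22C637
s_3 = InvRound(s_2, k_1) = 0x92E22C
s_4 = InvRound(s_3, k_0) = 0xAED92E

0xAED92E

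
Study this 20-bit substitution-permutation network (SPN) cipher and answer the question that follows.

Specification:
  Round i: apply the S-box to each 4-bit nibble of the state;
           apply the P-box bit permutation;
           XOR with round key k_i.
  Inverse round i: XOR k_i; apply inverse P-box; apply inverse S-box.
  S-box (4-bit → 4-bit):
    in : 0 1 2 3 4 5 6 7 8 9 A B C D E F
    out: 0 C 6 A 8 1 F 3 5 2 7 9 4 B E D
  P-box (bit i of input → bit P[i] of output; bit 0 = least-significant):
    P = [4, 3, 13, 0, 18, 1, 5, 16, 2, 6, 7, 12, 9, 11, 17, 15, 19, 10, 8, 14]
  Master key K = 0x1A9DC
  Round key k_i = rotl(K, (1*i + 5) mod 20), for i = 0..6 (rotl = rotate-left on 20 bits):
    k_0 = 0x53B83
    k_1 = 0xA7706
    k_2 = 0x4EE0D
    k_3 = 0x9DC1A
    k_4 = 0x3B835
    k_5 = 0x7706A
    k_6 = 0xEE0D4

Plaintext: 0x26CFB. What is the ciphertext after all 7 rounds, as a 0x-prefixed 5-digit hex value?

s_0 = plaintext = 0x26CFB
s_1 = Round(s_0, k_0) = 0x2B432
s_2 = Round(s_1, k_1) = 0xBC00C
s_3 = Round(s_2, k_2) = 0xE8E0D
s_4 = Round(s_3, k_3) = 0xB8BC3
s_5 = Round(s_4, k_4) = 0x9EA18
s_6 = Round(s_5, k_5) = 0x4DC9E
s_7 = Round(s_6, k_6) = 0xE0A5F

0xE0A5F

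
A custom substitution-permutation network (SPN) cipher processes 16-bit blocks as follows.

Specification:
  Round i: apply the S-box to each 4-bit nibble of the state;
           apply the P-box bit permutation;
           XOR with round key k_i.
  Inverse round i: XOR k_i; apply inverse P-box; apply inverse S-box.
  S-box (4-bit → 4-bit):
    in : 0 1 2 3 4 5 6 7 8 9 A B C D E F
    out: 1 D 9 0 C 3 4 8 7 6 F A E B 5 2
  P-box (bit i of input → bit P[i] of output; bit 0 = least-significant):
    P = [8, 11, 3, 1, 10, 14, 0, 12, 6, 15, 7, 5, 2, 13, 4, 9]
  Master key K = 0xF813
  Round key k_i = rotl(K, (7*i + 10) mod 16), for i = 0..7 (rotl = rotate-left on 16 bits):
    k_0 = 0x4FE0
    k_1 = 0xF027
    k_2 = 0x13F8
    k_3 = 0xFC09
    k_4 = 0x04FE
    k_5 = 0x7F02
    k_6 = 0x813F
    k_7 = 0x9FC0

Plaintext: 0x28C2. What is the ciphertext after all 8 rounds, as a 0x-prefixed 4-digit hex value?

0xE1FB

s_0 = plaintext = 0x28C2
s_1 = Round(s_0, k_0) = 0x9C27
s_2 = Round(s_1, k_1) = 0x4495
s_3 = Round(s_2, k_2) = 0x5849
s_4 = Round(s_3, k_3) = 0x44C4
s_5 = Round(s_4, k_4) = 0x5645
s_6 = Round(s_5, k_5) = 0x4687
s_7 = Round(s_6, k_6) = 0xC7AC
s_8 = Round(s_7, k_7) = 0xE1FB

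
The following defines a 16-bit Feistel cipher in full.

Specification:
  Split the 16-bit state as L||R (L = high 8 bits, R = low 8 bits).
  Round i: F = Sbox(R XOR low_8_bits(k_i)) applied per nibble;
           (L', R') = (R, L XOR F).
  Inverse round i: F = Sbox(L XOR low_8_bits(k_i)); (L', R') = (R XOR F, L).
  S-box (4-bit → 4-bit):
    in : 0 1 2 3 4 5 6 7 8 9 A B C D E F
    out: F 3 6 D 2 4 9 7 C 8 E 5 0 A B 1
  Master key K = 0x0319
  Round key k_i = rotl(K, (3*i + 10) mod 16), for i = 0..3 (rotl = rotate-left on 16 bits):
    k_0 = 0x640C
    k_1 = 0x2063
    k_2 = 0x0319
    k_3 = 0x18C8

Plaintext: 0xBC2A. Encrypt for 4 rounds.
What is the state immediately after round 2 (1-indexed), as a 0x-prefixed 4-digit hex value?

s_0 = plaintext = 0xBC2A
s_1 = Round(s_0, k_0) = 0x2AD5
s_2 = Round(s_1, k_1) = 0xD573
s_3 = Round(s_2, k_2) = 0x734B
s_4 = Round(s_3, k_3) = 0x4BBE

0xD573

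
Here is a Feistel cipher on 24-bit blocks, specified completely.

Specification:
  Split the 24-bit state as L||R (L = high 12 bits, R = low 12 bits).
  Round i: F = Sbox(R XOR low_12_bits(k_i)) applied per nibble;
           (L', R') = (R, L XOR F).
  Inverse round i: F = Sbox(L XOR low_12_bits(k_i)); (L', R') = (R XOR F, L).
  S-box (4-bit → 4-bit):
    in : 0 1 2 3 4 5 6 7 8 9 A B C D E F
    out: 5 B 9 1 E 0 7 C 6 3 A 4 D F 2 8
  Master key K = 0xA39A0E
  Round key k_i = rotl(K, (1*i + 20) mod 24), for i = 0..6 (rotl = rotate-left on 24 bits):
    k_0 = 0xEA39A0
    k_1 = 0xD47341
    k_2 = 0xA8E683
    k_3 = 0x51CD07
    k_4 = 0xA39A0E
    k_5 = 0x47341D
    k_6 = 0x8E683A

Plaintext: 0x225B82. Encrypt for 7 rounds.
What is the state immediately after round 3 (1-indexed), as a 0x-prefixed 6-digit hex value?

s_0 = plaintext = 0x225B82
s_1 = Round(s_0, k_0) = 0xB82BBC
s_2 = Round(s_1, k_1) = 0xBBCD0D
s_3 = Round(s_2, k_2) = 0xD0DFDE
s_4 = Round(s_3, k_3) = 0xFDE4FE
s_5 = Round(s_4, k_4) = 0x4FED5B
s_6 = Round(s_5, k_5) = 0xD5B719
s_7 = Round(s_6, k_6) = 0x7195CA

0xD0DFDE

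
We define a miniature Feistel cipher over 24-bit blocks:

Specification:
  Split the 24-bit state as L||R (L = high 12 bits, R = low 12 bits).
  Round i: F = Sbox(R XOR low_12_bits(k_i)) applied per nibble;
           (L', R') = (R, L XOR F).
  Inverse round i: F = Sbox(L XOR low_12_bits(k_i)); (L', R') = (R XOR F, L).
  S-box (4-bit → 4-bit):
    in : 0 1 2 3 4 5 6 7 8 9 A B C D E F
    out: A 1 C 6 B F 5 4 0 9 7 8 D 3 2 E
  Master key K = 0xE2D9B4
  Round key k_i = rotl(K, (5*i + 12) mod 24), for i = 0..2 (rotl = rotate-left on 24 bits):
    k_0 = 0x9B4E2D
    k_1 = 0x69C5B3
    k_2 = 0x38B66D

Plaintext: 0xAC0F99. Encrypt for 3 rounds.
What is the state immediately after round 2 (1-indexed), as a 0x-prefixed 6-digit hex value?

0xB4BD79

s_0 = plaintext = 0xAC0F99
s_1 = Round(s_0, k_0) = 0xF99B4B
s_2 = Round(s_1, k_1) = 0xB4BD79
s_3 = Round(s_2, k_2) = 0xD79350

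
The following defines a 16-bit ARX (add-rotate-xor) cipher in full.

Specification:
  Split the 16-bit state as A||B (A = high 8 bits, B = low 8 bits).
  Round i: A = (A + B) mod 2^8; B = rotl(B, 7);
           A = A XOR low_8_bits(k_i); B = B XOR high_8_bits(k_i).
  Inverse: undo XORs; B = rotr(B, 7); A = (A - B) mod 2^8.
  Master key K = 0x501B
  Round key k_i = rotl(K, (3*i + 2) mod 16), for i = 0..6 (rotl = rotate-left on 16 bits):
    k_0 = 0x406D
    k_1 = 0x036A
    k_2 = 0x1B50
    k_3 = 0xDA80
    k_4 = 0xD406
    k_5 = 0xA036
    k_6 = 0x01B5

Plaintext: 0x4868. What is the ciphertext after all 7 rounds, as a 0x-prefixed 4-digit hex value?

s_0 = plaintext = 0x4868
s_1 = Round(s_0, k_0) = 0xDD74
s_2 = Round(s_1, k_1) = 0x3B39
s_3 = Round(s_2, k_2) = 0x2487
s_4 = Round(s_3, k_3) = 0x2B19
s_5 = Round(s_4, k_4) = 0x4258
s_6 = Round(s_5, k_5) = 0xAC8C
s_7 = Round(s_6, k_6) = 0x8D47

0x8D47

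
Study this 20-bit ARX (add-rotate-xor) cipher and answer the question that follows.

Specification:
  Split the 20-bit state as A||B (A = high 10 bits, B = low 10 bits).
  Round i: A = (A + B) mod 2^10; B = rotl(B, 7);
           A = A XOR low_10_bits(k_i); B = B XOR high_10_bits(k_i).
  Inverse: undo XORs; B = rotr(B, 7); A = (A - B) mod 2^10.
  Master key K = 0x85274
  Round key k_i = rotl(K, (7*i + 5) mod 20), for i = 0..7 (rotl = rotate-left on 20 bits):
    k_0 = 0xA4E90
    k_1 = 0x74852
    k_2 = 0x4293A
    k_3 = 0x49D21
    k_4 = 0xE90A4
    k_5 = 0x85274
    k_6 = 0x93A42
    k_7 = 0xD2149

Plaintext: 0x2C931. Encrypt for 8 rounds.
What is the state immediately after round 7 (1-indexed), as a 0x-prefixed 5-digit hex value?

s_0 = plaintext = 0x2C931
s_1 = Round(s_0, k_0) = 0xDCE35
s_2 = Round(s_1, k_1) = 0x7EB14
s_3 = Round(s_2, k_2) = 0x0D368
s_4 = Round(s_3, k_3) = 0xAF54A
s_5 = Round(s_4, k_4) = 0x28E8D
s_6 = Round(s_5, k_5) = 0x510C5
s_7 = Round(s_6, k_6) = 0x12CD6
s_8 = Round(s_7, k_7) = 0x1A052

0x12CD6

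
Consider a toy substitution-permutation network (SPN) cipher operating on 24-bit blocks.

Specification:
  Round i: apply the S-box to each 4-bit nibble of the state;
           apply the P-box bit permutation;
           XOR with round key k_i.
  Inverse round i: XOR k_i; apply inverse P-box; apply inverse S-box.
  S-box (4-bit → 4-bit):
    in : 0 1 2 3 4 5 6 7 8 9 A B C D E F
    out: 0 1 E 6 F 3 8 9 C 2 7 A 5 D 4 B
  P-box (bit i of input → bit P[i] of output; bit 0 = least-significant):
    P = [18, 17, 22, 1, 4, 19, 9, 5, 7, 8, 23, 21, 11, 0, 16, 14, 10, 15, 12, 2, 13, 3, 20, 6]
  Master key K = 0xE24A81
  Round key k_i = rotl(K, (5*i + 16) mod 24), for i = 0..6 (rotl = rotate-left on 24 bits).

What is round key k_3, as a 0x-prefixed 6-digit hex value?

K = 0xE24A81
k_0 = rotl(K, (5*0+16) mod 24) = rotl(K, 16) = 0x81E24A
k_1 = rotl(K, (5*1+16) mod 24) = rotl(K, 21) = 0x3C4950
k_2 = rotl(K, (5*2+16) mod 24) = rotl(K, 2) = 0x892A07
k_3 = rotl(K, (5*3+16) mod 24) = rotl(K, 7) = 0x2540F1

0x2540F1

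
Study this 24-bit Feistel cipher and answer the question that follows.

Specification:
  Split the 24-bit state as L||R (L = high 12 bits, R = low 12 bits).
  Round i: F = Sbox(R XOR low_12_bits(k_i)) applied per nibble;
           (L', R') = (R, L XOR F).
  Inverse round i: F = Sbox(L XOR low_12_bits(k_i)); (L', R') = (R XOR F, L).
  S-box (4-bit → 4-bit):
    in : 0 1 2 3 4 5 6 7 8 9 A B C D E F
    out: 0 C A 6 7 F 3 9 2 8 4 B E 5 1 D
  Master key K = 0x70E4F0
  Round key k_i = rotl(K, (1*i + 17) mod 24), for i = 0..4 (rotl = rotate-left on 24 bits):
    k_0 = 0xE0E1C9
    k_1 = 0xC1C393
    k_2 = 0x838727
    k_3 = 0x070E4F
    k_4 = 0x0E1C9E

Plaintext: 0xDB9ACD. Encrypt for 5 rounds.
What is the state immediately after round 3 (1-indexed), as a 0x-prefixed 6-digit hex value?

0x568CC3

s_0 = plaintext = 0xDB9ACD
s_1 = Round(s_0, k_0) = 0xACD6BE
s_2 = Round(s_1, k_1) = 0x6BE568
s_3 = Round(s_2, k_2) = 0x568CC3
s_4 = Round(s_3, k_3) = 0xCC3F46
s_5 = Round(s_4, k_4) = 0xF46A91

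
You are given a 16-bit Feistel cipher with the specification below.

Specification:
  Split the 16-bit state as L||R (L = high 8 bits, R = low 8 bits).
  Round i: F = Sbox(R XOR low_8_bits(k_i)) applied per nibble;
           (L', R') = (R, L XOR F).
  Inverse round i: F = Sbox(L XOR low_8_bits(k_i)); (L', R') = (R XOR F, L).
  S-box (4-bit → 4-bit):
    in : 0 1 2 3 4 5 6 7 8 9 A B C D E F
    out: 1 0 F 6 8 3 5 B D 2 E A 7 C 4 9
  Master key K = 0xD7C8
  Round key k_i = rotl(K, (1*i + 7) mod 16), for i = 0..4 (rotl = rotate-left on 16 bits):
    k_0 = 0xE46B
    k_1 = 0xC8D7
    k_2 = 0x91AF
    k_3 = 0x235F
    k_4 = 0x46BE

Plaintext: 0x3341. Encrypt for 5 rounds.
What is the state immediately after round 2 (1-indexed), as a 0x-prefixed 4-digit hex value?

s_0 = plaintext = 0x3341
s_1 = Round(s_0, k_0) = 0x41CD
s_2 = Round(s_1, k_1) = 0xCD4F
s_3 = Round(s_2, k_2) = 0x4F8C
s_4 = Round(s_3, k_3) = 0x8C89
s_5 = Round(s_4, k_4) = 0x89E7

0xCD4F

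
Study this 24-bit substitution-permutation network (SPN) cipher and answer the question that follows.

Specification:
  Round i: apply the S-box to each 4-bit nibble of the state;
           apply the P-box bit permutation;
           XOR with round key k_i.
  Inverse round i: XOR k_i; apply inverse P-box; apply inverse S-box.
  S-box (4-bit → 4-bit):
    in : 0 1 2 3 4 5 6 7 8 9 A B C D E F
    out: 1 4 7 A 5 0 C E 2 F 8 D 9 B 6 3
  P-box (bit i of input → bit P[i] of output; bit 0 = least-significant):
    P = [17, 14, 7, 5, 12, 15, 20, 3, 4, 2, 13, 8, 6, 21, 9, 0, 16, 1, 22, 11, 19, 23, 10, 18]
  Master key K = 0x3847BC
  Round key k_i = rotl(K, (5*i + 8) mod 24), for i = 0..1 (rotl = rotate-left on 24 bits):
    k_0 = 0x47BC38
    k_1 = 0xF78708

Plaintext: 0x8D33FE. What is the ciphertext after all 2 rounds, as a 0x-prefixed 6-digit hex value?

s_0 = plaintext = 0x8D33FE
s_1 = Round(s_0, k_0) = 0xE665BF
s_2 = Round(s_1, k_1) = 0x25D901

0x25D901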